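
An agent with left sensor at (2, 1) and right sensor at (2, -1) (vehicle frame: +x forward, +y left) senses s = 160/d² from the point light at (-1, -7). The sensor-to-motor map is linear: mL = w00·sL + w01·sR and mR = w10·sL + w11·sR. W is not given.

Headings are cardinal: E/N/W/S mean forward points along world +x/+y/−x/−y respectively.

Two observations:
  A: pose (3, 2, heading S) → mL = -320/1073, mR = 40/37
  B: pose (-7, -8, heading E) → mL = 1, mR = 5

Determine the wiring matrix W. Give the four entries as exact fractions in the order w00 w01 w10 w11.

obs A: pose=(3,2,S) → sL=80/37, sR=80/29, mL=-320/1073, mR=40/37
obs B: pose=(-7,-8,E) → sL=10, sR=8, mL=1, mR=5
sensor matrix S = [[80/37, 80/29], [10, 8]]; det S = -11040/1073
solve [mL_A; mL_B] = S·[w00; w01] and [mR_A; mR_B] = S·[w10; w11]:
  w00 = 1/2, w01 = -1/2, w10 = 1/2, w11 = 0

1/2 -1/2 1/2 0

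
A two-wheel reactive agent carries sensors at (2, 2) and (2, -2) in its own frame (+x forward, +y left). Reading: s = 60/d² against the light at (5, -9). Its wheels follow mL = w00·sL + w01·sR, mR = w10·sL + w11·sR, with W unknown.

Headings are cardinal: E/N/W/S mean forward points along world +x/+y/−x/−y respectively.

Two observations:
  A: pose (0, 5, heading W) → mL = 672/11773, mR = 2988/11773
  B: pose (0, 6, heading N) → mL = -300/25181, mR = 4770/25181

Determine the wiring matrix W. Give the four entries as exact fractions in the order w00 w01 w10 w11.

1/2 -1/2 1/2 1/2

obs A: pose=(0,5,W) → sL=60/193, sR=12/61, mL=672/11773, mR=2988/11773
obs B: pose=(0,6,N) → sL=30/169, sR=30/149, mL=-300/25181, mR=4770/25181
sensor matrix S = [[60/193, 12/61], [30/169, 30/149]]; det S = 8203680/296455913
solve [mL_A; mL_B] = S·[w00; w01] and [mR_A; mR_B] = S·[w10; w11]:
  w00 = 1/2, w01 = -1/2, w10 = 1/2, w11 = 1/2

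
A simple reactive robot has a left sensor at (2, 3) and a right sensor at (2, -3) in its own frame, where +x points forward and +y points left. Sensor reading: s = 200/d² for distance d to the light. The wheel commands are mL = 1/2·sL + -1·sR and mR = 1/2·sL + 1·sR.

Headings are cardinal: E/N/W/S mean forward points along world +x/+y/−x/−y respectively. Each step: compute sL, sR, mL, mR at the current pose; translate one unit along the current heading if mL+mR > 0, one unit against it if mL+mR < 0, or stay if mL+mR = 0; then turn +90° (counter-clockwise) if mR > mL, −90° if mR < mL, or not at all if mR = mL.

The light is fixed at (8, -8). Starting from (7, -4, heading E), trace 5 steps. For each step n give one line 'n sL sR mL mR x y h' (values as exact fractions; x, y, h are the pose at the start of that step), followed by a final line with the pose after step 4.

n=0: pose=(7,-4,E); sL=4, sR=100; mL=-98, mR=102; mL+mR=4 → advance +1; mR−mL=200 → turn +1·90°
n=1: pose=(8,-4,N); sL=40/9, sR=40/9; mL=-20/9, mR=20/3; mL+mR=40/9 → advance +1; mR−mL=80/9 → turn +1·90°
n=2: pose=(8,-3,W); sL=25, sR=50/17; mL=325/34, mR=525/34; mL+mR=25 → advance +1; mR−mL=100/17 → turn +1·90°
n=3: pose=(7,-3,S); sL=200/13, sR=8; mL=-4/13, mR=204/13; mL+mR=200/13 → advance +1; mR−mL=16 → turn +1·90°
n=4: pose=(7,-4,E); sL=4, sR=100; mL=-98, mR=102; mL+mR=4 → advance +1; mR−mL=200 → turn +1·90°

0 4 100 -98 102 7 -4 E
1 40/9 40/9 -20/9 20/3 8 -4 N
2 25 50/17 325/34 525/34 8 -3 W
3 200/13 8 -4/13 204/13 7 -3 S
4 4 100 -98 102 7 -4 E
final 8 -4 N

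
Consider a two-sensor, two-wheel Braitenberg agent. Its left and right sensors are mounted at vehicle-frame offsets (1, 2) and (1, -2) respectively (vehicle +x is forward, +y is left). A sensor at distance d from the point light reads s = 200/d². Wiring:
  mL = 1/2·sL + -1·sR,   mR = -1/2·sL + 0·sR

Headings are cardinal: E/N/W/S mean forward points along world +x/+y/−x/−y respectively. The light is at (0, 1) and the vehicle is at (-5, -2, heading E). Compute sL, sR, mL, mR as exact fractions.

left sensor world pos  = (-4, 0); dL² = 17
right sensor world pos = (-4, -4); dR² = 41
sL = 200/17 = 200/17
sR = 200/41 = 200/41
mL = 1/2·sL + -1·sR = 700/697
mR = -1/2·sL + 0·sR = -100/17

200/17 200/41 700/697 -100/17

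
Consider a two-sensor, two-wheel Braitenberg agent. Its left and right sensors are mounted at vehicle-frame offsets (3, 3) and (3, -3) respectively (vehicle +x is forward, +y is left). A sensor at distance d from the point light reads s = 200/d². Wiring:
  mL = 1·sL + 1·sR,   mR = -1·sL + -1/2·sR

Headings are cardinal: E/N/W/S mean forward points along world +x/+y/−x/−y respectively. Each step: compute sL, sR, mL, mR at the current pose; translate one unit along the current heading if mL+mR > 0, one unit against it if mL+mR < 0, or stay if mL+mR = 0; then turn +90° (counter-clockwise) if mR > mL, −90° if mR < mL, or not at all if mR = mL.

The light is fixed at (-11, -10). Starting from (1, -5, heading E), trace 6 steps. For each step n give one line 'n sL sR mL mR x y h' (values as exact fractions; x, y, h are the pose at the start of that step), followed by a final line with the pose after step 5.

n=0: pose=(1,-5,E); sL=200/289, sR=200/229; mL=103600/66181, mR=-74700/66181; mL+mR=100/229 → advance +1; mR−mL=-178300/66181 → turn -1·90°
n=1: pose=(2,-5,S); sL=10/13, sR=25/13; mL=35/13, mR=-45/26; mL+mR=25/26 → advance +1; mR−mL=-115/26 → turn -1·90°
n=2: pose=(2,-6,W); sL=200/101, sR=200/149; mL=50000/15049, mR=-39900/15049; mL+mR=100/149 → advance +1; mR−mL=-89900/15049 → turn -1·90°
n=3: pose=(1,-6,N); sL=20/13, sR=100/137; mL=4040/1781, mR=-3390/1781; mL+mR=50/137 → advance +1; mR−mL=-7430/1781 → turn -1·90°
n=4: pose=(1,-5,E); sL=200/289, sR=200/229; mL=103600/66181, mR=-74700/66181; mL+mR=100/229 → advance +1; mR−mL=-178300/66181 → turn -1·90°
n=5: pose=(2,-5,S); sL=10/13, sR=25/13; mL=35/13, mR=-45/26; mL+mR=25/26 → advance +1; mR−mL=-115/26 → turn -1·90°

0 200/289 200/229 103600/66181 -74700/66181 1 -5 E
1 10/13 25/13 35/13 -45/26 2 -5 S
2 200/101 200/149 50000/15049 -39900/15049 2 -6 W
3 20/13 100/137 4040/1781 -3390/1781 1 -6 N
4 200/289 200/229 103600/66181 -74700/66181 1 -5 E
5 10/13 25/13 35/13 -45/26 2 -5 S
final 2 -6 W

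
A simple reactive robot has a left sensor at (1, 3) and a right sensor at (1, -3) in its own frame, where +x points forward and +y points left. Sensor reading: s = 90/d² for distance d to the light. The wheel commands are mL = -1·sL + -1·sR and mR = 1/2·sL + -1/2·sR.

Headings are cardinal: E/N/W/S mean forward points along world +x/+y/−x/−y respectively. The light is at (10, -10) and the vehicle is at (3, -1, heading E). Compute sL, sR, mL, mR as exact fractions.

1/2 5/4 -7/4 -3/8

left sensor world pos  = (4, 2); dL² = 180
right sensor world pos = (4, -4); dR² = 72
sL = 90/180 = 1/2
sR = 90/72 = 5/4
mL = -1·sL + -1·sR = -7/4
mR = 1/2·sL + -1/2·sR = -3/8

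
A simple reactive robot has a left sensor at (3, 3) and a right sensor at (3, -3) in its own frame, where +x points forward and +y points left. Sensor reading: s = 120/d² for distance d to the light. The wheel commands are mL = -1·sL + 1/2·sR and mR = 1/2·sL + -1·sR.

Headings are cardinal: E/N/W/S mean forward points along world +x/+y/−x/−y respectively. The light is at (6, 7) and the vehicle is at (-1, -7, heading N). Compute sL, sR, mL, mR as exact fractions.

120/221 120/137 -3180/30277 -18300/30277

left sensor world pos  = (-4, -4); dL² = 221
right sensor world pos = (2, -4); dR² = 137
sL = 120/221 = 120/221
sR = 120/137 = 120/137
mL = -1·sL + 1/2·sR = -3180/30277
mR = 1/2·sL + -1·sR = -18300/30277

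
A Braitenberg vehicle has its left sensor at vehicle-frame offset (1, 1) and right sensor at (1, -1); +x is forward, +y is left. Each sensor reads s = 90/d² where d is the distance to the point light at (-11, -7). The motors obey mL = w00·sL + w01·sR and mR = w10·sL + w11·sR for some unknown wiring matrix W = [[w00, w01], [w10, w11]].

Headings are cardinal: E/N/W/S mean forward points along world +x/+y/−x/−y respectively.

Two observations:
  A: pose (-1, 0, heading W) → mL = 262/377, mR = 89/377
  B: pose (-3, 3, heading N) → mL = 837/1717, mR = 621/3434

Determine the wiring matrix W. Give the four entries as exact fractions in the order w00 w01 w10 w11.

1/2 1/2 -1/2 1

obs A: pose=(-1,0,W) → sL=10/13, sR=18/29, mL=262/377, mR=89/377
obs B: pose=(-3,3,N) → sL=9/17, sR=45/101, mL=837/1717, mR=621/3434
sensor matrix S = [[10/13, 18/29], [9/17, 45/101]]; det S = 9144/647309
solve [mL_A; mL_B] = S·[w00; w01] and [mR_A; mR_B] = S·[w10; w11]:
  w00 = 1/2, w01 = 1/2, w10 = -1/2, w11 = 1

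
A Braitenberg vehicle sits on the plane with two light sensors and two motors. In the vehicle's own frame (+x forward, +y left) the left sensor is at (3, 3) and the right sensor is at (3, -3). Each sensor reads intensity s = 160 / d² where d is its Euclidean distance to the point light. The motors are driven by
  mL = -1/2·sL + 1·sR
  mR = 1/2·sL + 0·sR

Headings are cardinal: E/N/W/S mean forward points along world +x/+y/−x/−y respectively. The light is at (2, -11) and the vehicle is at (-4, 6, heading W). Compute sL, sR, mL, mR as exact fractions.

160/277 160/481 5840/133237 80/277

left sensor world pos  = (-7, 3); dL² = 277
right sensor world pos = (-7, 9); dR² = 481
sL = 160/277 = 160/277
sR = 160/481 = 160/481
mL = -1/2·sL + 1·sR = 5840/133237
mR = 1/2·sL + 0·sR = 80/277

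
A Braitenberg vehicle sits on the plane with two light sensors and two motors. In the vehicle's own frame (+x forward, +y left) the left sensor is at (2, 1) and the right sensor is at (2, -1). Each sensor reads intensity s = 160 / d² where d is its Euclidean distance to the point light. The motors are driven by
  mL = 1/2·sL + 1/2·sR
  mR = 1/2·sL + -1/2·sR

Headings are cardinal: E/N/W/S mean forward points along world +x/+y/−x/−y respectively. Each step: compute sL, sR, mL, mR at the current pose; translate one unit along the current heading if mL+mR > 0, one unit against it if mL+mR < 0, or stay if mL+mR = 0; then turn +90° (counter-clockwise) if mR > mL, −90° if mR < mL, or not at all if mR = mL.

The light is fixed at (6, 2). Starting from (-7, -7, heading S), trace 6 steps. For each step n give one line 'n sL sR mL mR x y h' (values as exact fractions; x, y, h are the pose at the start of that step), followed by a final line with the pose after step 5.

0 32/53 160/317 9312/16801 832/16801 -7 -7 S
1 80/173 80/153 13040/26469 -800/26469 -7 -8 W
2 160/289 160/233 41760/67337 -4480/67337 -8 -8 N
3 10/13 40/61 565/793 45/793 -8 -7 E
4 32/53 160/317 9312/16801 832/16801 -7 -7 S
5 80/173 80/153 13040/26469 -800/26469 -7 -8 W
final -8 -8 N

n=0: pose=(-7,-7,S); sL=32/53, sR=160/317; mL=9312/16801, mR=832/16801; mL+mR=32/53 → advance +1; mR−mL=-160/317 → turn -1·90°
n=1: pose=(-7,-8,W); sL=80/173, sR=80/153; mL=13040/26469, mR=-800/26469; mL+mR=80/173 → advance +1; mR−mL=-80/153 → turn -1·90°
n=2: pose=(-8,-8,N); sL=160/289, sR=160/233; mL=41760/67337, mR=-4480/67337; mL+mR=160/289 → advance +1; mR−mL=-160/233 → turn -1·90°
n=3: pose=(-8,-7,E); sL=10/13, sR=40/61; mL=565/793, mR=45/793; mL+mR=10/13 → advance +1; mR−mL=-40/61 → turn -1·90°
n=4: pose=(-7,-7,S); sL=32/53, sR=160/317; mL=9312/16801, mR=832/16801; mL+mR=32/53 → advance +1; mR−mL=-160/317 → turn -1·90°
n=5: pose=(-7,-8,W); sL=80/173, sR=80/153; mL=13040/26469, mR=-800/26469; mL+mR=80/173 → advance +1; mR−mL=-80/153 → turn -1·90°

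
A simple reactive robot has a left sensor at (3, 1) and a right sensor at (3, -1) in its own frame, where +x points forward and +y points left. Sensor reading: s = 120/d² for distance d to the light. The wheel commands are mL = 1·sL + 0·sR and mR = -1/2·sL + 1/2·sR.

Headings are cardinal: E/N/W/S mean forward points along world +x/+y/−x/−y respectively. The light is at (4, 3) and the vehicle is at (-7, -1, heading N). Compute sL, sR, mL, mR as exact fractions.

24/29 120/101 24/29 528/2929

left sensor world pos  = (-8, 2); dL² = 145
right sensor world pos = (-6, 2); dR² = 101
sL = 120/145 = 24/29
sR = 120/101 = 120/101
mL = 1·sL + 0·sR = 24/29
mR = -1/2·sL + 1/2·sR = 528/2929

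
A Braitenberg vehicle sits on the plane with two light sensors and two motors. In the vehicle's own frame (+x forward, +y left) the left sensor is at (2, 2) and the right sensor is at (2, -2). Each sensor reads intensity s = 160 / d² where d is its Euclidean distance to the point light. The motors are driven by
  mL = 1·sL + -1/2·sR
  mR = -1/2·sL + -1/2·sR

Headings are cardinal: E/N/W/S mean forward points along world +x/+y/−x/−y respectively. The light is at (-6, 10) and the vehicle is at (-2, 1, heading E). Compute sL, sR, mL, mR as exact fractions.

left sensor world pos  = (0, 3); dL² = 85
right sensor world pos = (0, -1); dR² = 157
sL = 160/85 = 32/17
sR = 160/157 = 160/157
mL = 1·sL + -1/2·sR = 3664/2669
mR = -1/2·sL + -1/2·sR = -3872/2669

32/17 160/157 3664/2669 -3872/2669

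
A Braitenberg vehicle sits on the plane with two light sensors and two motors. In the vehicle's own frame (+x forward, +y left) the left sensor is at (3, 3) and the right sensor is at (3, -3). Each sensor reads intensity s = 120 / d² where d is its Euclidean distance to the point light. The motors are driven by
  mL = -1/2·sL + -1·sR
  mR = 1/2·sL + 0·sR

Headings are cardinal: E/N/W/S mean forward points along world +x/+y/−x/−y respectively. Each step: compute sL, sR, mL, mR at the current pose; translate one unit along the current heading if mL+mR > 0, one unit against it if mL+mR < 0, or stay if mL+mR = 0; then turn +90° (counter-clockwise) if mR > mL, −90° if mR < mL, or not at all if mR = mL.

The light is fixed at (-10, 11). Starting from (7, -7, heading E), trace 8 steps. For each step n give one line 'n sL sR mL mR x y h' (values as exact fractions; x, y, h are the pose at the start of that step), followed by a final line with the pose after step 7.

0 24/125 120/841 -25092/105125 12/125 7 -7 E
1 60/197 60/293 -20610/57721 30/197 6 -7 N
2 120/653 24/85 -20772/55505 60/653 6 -8 W
3 30/221 3/17 -54/221 15/221 7 -8 S
4 24/125 120/841 -25092/105125 12/125 7 -7 E
5 60/197 60/293 -20610/57721 30/197 6 -7 N
6 120/653 24/85 -20772/55505 60/653 6 -8 W
7 30/221 3/17 -54/221 15/221 7 -8 S
final 7 -7 E

n=0: pose=(7,-7,E); sL=24/125, sR=120/841; mL=-25092/105125, mR=12/125; mL+mR=-120/841 → advance -1; mR−mL=35184/105125 → turn +1·90°
n=1: pose=(6,-7,N); sL=60/197, sR=60/293; mL=-20610/57721, mR=30/197; mL+mR=-60/293 → advance -1; mR−mL=29400/57721 → turn +1·90°
n=2: pose=(6,-8,W); sL=120/653, sR=24/85; mL=-20772/55505, mR=60/653; mL+mR=-24/85 → advance -1; mR−mL=25872/55505 → turn +1·90°
n=3: pose=(7,-8,S); sL=30/221, sR=3/17; mL=-54/221, mR=15/221; mL+mR=-3/17 → advance -1; mR−mL=69/221 → turn +1·90°
n=4: pose=(7,-7,E); sL=24/125, sR=120/841; mL=-25092/105125, mR=12/125; mL+mR=-120/841 → advance -1; mR−mL=35184/105125 → turn +1·90°
n=5: pose=(6,-7,N); sL=60/197, sR=60/293; mL=-20610/57721, mR=30/197; mL+mR=-60/293 → advance -1; mR−mL=29400/57721 → turn +1·90°
n=6: pose=(6,-8,W); sL=120/653, sR=24/85; mL=-20772/55505, mR=60/653; mL+mR=-24/85 → advance -1; mR−mL=25872/55505 → turn +1·90°
n=7: pose=(7,-8,S); sL=30/221, sR=3/17; mL=-54/221, mR=15/221; mL+mR=-3/17 → advance -1; mR−mL=69/221 → turn +1·90°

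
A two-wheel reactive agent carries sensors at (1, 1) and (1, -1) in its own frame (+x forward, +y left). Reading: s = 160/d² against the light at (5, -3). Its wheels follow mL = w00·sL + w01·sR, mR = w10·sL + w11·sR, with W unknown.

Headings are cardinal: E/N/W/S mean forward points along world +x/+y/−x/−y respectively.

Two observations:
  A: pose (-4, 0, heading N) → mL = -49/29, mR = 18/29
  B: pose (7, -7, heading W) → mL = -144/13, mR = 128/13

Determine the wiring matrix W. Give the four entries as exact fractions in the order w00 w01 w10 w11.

-1/2 -1/2 -1 1

obs A: pose=(-4,0,N) → sL=40/29, sR=2, mL=-49/29, mR=18/29
obs B: pose=(7,-7,W) → sL=80/13, sR=16, mL=-144/13, mR=128/13
sensor matrix S = [[40/29, 2], [80/13, 16]]; det S = 3680/377
solve [mL_A; mL_B] = S·[w00; w01] and [mR_A; mR_B] = S·[w10; w11]:
  w00 = -1/2, w01 = -1/2, w10 = -1, w11 = 1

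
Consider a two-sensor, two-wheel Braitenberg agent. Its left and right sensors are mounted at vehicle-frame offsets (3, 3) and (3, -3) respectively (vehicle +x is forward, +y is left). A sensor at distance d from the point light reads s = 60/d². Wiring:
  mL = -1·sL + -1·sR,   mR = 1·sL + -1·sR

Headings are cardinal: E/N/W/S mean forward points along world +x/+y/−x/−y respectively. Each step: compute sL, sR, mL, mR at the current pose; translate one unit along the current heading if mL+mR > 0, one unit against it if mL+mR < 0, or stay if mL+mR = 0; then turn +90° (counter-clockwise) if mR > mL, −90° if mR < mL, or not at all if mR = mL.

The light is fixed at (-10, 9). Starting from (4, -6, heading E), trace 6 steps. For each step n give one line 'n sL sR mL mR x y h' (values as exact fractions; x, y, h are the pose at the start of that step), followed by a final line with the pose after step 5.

n=0: pose=(4,-6,E); sL=60/433, sR=60/613; mL=-62760/265429, mR=10800/265429; mL+mR=-120/613 → advance -1; mR−mL=120/433 → turn +1·90°
n=1: pose=(3,-6,N); sL=15/61, sR=3/20; mL=-483/1220, mR=117/1220; mL+mR=-3/10 → advance -1; mR−mL=30/61 → turn +1·90°
n=2: pose=(3,-7,W); sL=60/461, sR=60/269; mL=-43800/124009, mR=-11520/124009; mL+mR=-120/269 → advance -1; mR−mL=120/461 → turn +1·90°
n=3: pose=(4,-7,S); sL=6/65, sR=30/241; mL=-3396/15665, mR=-504/15665; mL+mR=-60/241 → advance -1; mR−mL=12/65 → turn +1·90°
n=4: pose=(4,-6,E); sL=60/433, sR=60/613; mL=-62760/265429, mR=10800/265429; mL+mR=-120/613 → advance -1; mR−mL=120/433 → turn +1·90°
n=5: pose=(3,-6,N); sL=15/61, sR=3/20; mL=-483/1220, mR=117/1220; mL+mR=-3/10 → advance -1; mR−mL=30/61 → turn +1·90°

0 60/433 60/613 -62760/265429 10800/265429 4 -6 E
1 15/61 3/20 -483/1220 117/1220 3 -6 N
2 60/461 60/269 -43800/124009 -11520/124009 3 -7 W
3 6/65 30/241 -3396/15665 -504/15665 4 -7 S
4 60/433 60/613 -62760/265429 10800/265429 4 -6 E
5 15/61 3/20 -483/1220 117/1220 3 -6 N
final 3 -7 W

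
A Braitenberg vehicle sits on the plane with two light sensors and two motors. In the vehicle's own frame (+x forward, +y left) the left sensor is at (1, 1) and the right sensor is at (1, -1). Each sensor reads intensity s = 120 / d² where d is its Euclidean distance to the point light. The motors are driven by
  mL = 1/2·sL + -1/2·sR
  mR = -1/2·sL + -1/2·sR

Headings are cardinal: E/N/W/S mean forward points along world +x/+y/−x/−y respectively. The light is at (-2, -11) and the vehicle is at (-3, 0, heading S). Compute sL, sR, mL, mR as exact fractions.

6/5 15/13 3/130 -153/130

left sensor world pos  = (-2, -1); dL² = 100
right sensor world pos = (-4, -1); dR² = 104
sL = 120/100 = 6/5
sR = 120/104 = 15/13
mL = 1/2·sL + -1/2·sR = 3/130
mR = -1/2·sL + -1/2·sR = -153/130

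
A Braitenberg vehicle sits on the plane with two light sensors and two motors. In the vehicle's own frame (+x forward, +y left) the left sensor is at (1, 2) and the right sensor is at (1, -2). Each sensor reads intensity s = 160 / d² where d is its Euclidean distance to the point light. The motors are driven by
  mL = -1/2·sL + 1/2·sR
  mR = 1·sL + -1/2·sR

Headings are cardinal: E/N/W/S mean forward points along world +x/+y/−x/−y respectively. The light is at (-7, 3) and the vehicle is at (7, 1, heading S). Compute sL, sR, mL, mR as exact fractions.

left sensor world pos  = (9, 0); dL² = 265
right sensor world pos = (5, 0); dR² = 153
sL = 160/265 = 32/53
sR = 160/153 = 160/153
mL = -1/2·sL + 1/2·sR = 1792/8109
mR = 1·sL + -1/2·sR = 656/8109

32/53 160/153 1792/8109 656/8109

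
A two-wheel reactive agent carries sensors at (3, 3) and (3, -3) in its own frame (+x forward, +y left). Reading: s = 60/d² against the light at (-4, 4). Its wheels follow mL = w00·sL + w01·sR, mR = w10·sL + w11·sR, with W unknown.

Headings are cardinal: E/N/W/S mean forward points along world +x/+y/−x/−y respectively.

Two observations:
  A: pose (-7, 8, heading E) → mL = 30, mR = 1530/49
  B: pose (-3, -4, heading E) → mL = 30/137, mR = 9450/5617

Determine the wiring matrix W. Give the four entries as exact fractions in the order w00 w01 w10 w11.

0 1/2 1 1/2

obs A: pose=(-7,8,E) → sL=60/49, sR=60, mL=30, mR=1530/49
obs B: pose=(-3,-4,E) → sL=60/41, sR=60/137, mL=30/137, mR=9450/5617
sensor matrix S = [[60/49, 60], [60/41, 60/137]]; det S = -24019200/275233
solve [mL_A; mL_B] = S·[w00; w01] and [mR_A; mR_B] = S·[w10; w11]:
  w00 = 0, w01 = 1/2, w10 = 1, w11 = 1/2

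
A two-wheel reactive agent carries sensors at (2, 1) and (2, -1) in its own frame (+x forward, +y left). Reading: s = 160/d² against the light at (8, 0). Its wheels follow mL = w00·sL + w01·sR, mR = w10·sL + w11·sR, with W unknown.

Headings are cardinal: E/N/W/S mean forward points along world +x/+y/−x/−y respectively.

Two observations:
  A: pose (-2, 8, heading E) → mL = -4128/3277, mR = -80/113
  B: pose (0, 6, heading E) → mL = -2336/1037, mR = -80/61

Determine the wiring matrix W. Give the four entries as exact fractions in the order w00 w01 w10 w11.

obs A: pose=(-2,8,E) → sL=32/29, sR=160/113, mL=-4128/3277, mR=-80/113
obs B: pose=(0,6,E) → sL=32/17, sR=160/61, mL=-2336/1037, mR=-80/61
sensor matrix S = [[32/29, 160/113], [32/17, 160/61]]; det S = 778240/3398249
solve [mL_A; mL_B] = S·[w00; w01] and [mR_A; mR_B] = S·[w10; w11]:
  w00 = -1/2, w01 = -1/2, w10 = 0, w11 = -1/2

-1/2 -1/2 0 -1/2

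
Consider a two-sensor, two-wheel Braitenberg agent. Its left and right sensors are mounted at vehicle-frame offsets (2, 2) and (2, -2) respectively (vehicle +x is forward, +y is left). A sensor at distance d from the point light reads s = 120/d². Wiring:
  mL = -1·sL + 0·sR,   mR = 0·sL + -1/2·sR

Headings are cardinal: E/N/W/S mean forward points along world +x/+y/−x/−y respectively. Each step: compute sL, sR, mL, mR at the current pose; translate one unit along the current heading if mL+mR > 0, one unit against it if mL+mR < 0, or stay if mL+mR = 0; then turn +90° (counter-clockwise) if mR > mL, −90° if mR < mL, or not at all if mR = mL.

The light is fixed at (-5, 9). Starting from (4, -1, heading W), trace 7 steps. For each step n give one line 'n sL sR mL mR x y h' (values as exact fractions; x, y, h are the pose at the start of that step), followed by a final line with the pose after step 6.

0 120/193 120/113 -120/193 -60/113 4 -1 W
1 5/12 15/26 -5/12 -15/52 5 -1 S
2 120/193 24/53 -120/193 -12/53 5 0 E
3 60/49 12/17 -60/49 -6/17 4 0 N
4 120/193 120/113 -120/193 -60/113 4 -1 W
5 5/12 15/26 -5/12 -15/52 5 -1 S
6 120/193 24/53 -120/193 -12/53 5 0 E
final 4 0 N

n=0: pose=(4,-1,W); sL=120/193, sR=120/113; mL=-120/193, mR=-60/113; mL+mR=-25140/21809 → advance -1; mR−mL=1980/21809 → turn +1·90°
n=1: pose=(5,-1,S); sL=5/12, sR=15/26; mL=-5/12, mR=-15/52; mL+mR=-55/78 → advance -1; mR−mL=5/39 → turn +1·90°
n=2: pose=(5,0,E); sL=120/193, sR=24/53; mL=-120/193, mR=-12/53; mL+mR=-8676/10229 → advance -1; mR−mL=4044/10229 → turn +1·90°
n=3: pose=(4,0,N); sL=60/49, sR=12/17; mL=-60/49, mR=-6/17; mL+mR=-1314/833 → advance -1; mR−mL=726/833 → turn +1·90°
n=4: pose=(4,-1,W); sL=120/193, sR=120/113; mL=-120/193, mR=-60/113; mL+mR=-25140/21809 → advance -1; mR−mL=1980/21809 → turn +1·90°
n=5: pose=(5,-1,S); sL=5/12, sR=15/26; mL=-5/12, mR=-15/52; mL+mR=-55/78 → advance -1; mR−mL=5/39 → turn +1·90°
n=6: pose=(5,0,E); sL=120/193, sR=24/53; mL=-120/193, mR=-12/53; mL+mR=-8676/10229 → advance -1; mR−mL=4044/10229 → turn +1·90°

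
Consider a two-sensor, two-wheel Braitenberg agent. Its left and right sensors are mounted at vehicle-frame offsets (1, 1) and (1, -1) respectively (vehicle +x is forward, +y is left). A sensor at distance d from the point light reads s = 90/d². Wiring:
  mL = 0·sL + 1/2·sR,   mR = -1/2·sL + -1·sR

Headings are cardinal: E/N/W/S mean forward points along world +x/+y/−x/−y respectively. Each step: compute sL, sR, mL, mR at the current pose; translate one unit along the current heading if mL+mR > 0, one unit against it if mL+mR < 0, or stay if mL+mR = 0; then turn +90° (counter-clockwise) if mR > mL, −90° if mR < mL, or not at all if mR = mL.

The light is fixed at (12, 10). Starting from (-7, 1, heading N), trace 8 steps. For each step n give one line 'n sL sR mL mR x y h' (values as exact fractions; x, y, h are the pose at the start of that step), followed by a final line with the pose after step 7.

0 45/232 45/194 45/388 -14805/45008 -7 1 N
1 2/9 18/89 9/89 -251/801 -7 0 E
2 45/241 45/281 45/562 -34335/135442 -8 0 S
3 90/541 18/101 9/101 -14283/54641 -8 1 W
4 45/232 45/194 45/388 -14805/45008 -7 1 N
5 2/9 18/89 9/89 -251/801 -7 0 E
6 45/241 45/281 45/562 -34335/135442 -8 0 S
7 90/541 18/101 9/101 -14283/54641 -8 1 W
final -7 1 N

n=0: pose=(-7,1,N); sL=45/232, sR=45/194; mL=45/388, mR=-14805/45008; mL+mR=-9585/45008 → advance -1; mR−mL=-20025/45008 → turn -1·90°
n=1: pose=(-7,0,E); sL=2/9, sR=18/89; mL=9/89, mR=-251/801; mL+mR=-170/801 → advance -1; mR−mL=-332/801 → turn -1·90°
n=2: pose=(-8,0,S); sL=45/241, sR=45/281; mL=45/562, mR=-34335/135442; mL+mR=-11745/67721 → advance -1; mR−mL=-22590/67721 → turn -1·90°
n=3: pose=(-8,1,W); sL=90/541, sR=18/101; mL=9/101, mR=-14283/54641; mL+mR=-9414/54641 → advance -1; mR−mL=-19152/54641 → turn -1·90°
n=4: pose=(-7,1,N); sL=45/232, sR=45/194; mL=45/388, mR=-14805/45008; mL+mR=-9585/45008 → advance -1; mR−mL=-20025/45008 → turn -1·90°
n=5: pose=(-7,0,E); sL=2/9, sR=18/89; mL=9/89, mR=-251/801; mL+mR=-170/801 → advance -1; mR−mL=-332/801 → turn -1·90°
n=6: pose=(-8,0,S); sL=45/241, sR=45/281; mL=45/562, mR=-34335/135442; mL+mR=-11745/67721 → advance -1; mR−mL=-22590/67721 → turn -1·90°
n=7: pose=(-8,1,W); sL=90/541, sR=18/101; mL=9/101, mR=-14283/54641; mL+mR=-9414/54641 → advance -1; mR−mL=-19152/54641 → turn -1·90°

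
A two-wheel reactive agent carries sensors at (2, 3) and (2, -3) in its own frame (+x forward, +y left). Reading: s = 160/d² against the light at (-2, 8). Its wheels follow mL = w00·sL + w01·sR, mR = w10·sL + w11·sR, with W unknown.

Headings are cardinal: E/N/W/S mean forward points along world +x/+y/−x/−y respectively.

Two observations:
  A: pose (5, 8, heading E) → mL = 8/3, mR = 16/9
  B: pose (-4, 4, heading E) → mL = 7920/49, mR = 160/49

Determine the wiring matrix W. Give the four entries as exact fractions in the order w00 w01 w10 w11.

obs A: pose=(5,8,E) → sL=16/9, sR=16/9, mL=8/3, mR=16/9
obs B: pose=(-4,4,E) → sL=160, sR=160/49, mL=7920/49, mR=160/49
sensor matrix S = [[16/9, 16/9], [160, 160/49]]; det S = -40960/147
solve [mL_A; mL_B] = S·[w00; w01] and [mR_A; mR_B] = S·[w10; w11]:
  w00 = 1, w01 = 1/2, w10 = 0, w11 = 1

1 1/2 0 1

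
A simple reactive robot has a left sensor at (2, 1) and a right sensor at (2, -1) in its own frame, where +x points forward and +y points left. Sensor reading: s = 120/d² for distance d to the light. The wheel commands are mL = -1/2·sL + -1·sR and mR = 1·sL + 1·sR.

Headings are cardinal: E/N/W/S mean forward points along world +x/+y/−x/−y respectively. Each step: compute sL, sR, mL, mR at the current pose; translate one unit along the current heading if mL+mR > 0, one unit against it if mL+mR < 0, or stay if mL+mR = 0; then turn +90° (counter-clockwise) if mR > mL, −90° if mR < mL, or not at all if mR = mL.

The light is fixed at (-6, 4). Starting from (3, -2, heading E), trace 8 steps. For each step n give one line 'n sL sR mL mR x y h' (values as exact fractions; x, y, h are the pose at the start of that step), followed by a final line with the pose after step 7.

0 60/73 12/17 -1386/1241 1896/1241 3 -2 E
1 120/97 120/137 -19860/13289 28080/13289 4 -2 N
2 6/5 3/2 -21/10 27/10 4 -1 W
3 120/149 120/113 -24660/16837 31440/16837 3 -1 S
4 60/73 12/17 -1386/1241 1896/1241 3 -2 E
5 120/97 120/137 -19860/13289 28080/13289 4 -2 N
6 6/5 3/2 -21/10 27/10 4 -1 W
7 120/149 120/113 -24660/16837 31440/16837 3 -1 S
final 3 -2 E

n=0: pose=(3,-2,E); sL=60/73, sR=12/17; mL=-1386/1241, mR=1896/1241; mL+mR=30/73 → advance +1; mR−mL=3282/1241 → turn +1·90°
n=1: pose=(4,-2,N); sL=120/97, sR=120/137; mL=-19860/13289, mR=28080/13289; mL+mR=60/97 → advance +1; mR−mL=47940/13289 → turn +1·90°
n=2: pose=(4,-1,W); sL=6/5, sR=3/2; mL=-21/10, mR=27/10; mL+mR=3/5 → advance +1; mR−mL=24/5 → turn +1·90°
n=3: pose=(3,-1,S); sL=120/149, sR=120/113; mL=-24660/16837, mR=31440/16837; mL+mR=60/149 → advance +1; mR−mL=56100/16837 → turn +1·90°
n=4: pose=(3,-2,E); sL=60/73, sR=12/17; mL=-1386/1241, mR=1896/1241; mL+mR=30/73 → advance +1; mR−mL=3282/1241 → turn +1·90°
n=5: pose=(4,-2,N); sL=120/97, sR=120/137; mL=-19860/13289, mR=28080/13289; mL+mR=60/97 → advance +1; mR−mL=47940/13289 → turn +1·90°
n=6: pose=(4,-1,W); sL=6/5, sR=3/2; mL=-21/10, mR=27/10; mL+mR=3/5 → advance +1; mR−mL=24/5 → turn +1·90°
n=7: pose=(3,-1,S); sL=120/149, sR=120/113; mL=-24660/16837, mR=31440/16837; mL+mR=60/149 → advance +1; mR−mL=56100/16837 → turn +1·90°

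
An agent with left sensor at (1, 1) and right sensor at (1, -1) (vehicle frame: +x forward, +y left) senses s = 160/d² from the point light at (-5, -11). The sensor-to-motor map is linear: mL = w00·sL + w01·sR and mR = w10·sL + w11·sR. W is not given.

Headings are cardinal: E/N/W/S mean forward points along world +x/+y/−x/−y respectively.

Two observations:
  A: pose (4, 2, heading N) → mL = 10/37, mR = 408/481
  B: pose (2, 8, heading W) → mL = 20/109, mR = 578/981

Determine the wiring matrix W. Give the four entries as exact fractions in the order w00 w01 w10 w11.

0 1/2 1/2 1

obs A: pose=(4,2,N) → sL=8/13, sR=20/37, mL=10/37, mR=408/481
obs B: pose=(2,8,W) → sL=4/9, sR=40/109, mL=20/109, mR=578/981
sensor matrix S = [[8/13, 20/37], [4/9, 40/109]]; det S = -6800/471861
solve [mL_A; mL_B] = S·[w00; w01] and [mR_A; mR_B] = S·[w10; w11]:
  w00 = 0, w01 = 1/2, w10 = 1/2, w11 = 1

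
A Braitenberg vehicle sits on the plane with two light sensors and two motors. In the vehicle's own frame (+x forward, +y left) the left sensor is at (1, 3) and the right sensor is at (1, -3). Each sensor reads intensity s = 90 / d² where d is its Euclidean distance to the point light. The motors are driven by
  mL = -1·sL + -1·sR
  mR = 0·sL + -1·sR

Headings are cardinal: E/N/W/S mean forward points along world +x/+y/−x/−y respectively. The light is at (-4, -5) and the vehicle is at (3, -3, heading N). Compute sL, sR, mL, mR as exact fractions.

left sensor world pos  = (0, -2); dL² = 25
right sensor world pos = (6, -2); dR² = 109
sL = 90/25 = 18/5
sR = 90/109 = 90/109
mL = -1·sL + -1·sR = -2412/545
mR = 0·sL + -1·sR = -90/109

18/5 90/109 -2412/545 -90/109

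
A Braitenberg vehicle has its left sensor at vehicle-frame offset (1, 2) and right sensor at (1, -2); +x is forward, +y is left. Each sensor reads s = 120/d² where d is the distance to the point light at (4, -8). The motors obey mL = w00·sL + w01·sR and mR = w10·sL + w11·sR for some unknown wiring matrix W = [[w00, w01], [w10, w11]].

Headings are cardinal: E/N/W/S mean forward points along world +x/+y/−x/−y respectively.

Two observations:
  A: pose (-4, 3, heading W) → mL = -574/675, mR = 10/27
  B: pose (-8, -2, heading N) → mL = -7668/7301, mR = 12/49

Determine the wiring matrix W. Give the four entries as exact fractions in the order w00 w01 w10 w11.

-1/2 -1 1/2 0

obs A: pose=(-4,3,W) → sL=20/27, sR=12/25, mL=-574/675, mR=10/27
obs B: pose=(-8,-2,N) → sL=24/49, sR=120/149, mL=-7668/7301, mR=12/49
sensor matrix S = [[20/27, 12/25], [24/49, 120/149]]; det S = 593792/1642725
solve [mL_A; mL_B] = S·[w00; w01] and [mR_A; mR_B] = S·[w10; w11]:
  w00 = -1/2, w01 = -1, w10 = 1/2, w11 = 0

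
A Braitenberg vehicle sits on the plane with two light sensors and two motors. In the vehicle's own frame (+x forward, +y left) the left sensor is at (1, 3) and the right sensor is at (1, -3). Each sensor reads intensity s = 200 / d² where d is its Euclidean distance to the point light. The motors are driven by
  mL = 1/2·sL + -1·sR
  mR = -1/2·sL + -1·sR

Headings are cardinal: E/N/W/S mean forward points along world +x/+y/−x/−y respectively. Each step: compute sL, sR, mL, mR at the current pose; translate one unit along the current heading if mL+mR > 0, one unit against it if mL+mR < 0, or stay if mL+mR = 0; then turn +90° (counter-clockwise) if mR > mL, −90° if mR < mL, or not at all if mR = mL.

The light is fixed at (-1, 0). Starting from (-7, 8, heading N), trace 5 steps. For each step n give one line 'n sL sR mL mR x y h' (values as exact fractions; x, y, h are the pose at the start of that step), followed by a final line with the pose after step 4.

n=0: pose=(-7,8,N); sL=100/81, sR=20/9; mL=-130/81, mR=-230/81; mL+mR=-40/9 → advance -1; mR−mL=-100/81 → turn -1·90°
n=1: pose=(-7,7,E); sL=8/5, sR=200/41; mL=-836/205, mR=-1164/205; mL+mR=-400/41 → advance -1; mR−mL=-8/5 → turn -1·90°
n=2: pose=(-8,7,S); sL=50/13, sR=25/17; mL=100/221, mR=-750/221; mL+mR=-50/17 → advance -1; mR−mL=-50/13 → turn -1·90°
n=3: pose=(-8,8,W); sL=200/89, sR=40/37; mL=140/3293, mR=-7260/3293; mL+mR=-80/37 → advance -1; mR−mL=-200/89 → turn -1·90°
n=4: pose=(-7,8,N); sL=100/81, sR=20/9; mL=-130/81, mR=-230/81; mL+mR=-40/9 → advance -1; mR−mL=-100/81 → turn -1·90°

0 100/81 20/9 -130/81 -230/81 -7 8 N
1 8/5 200/41 -836/205 -1164/205 -7 7 E
2 50/13 25/17 100/221 -750/221 -8 7 S
3 200/89 40/37 140/3293 -7260/3293 -8 8 W
4 100/81 20/9 -130/81 -230/81 -7 8 N
final -7 7 E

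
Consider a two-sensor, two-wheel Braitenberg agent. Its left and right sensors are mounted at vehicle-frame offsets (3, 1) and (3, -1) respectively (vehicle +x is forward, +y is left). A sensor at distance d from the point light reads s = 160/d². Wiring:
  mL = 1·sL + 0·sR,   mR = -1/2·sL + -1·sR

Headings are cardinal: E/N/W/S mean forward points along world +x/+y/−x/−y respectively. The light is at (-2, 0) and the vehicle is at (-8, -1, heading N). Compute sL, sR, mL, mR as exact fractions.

160/53 160/29 160/53 -10800/1537

left sensor world pos  = (-9, 2); dL² = 53
right sensor world pos = (-7, 2); dR² = 29
sL = 160/53 = 160/53
sR = 160/29 = 160/29
mL = 1·sL + 0·sR = 160/53
mR = -1/2·sL + -1·sR = -10800/1537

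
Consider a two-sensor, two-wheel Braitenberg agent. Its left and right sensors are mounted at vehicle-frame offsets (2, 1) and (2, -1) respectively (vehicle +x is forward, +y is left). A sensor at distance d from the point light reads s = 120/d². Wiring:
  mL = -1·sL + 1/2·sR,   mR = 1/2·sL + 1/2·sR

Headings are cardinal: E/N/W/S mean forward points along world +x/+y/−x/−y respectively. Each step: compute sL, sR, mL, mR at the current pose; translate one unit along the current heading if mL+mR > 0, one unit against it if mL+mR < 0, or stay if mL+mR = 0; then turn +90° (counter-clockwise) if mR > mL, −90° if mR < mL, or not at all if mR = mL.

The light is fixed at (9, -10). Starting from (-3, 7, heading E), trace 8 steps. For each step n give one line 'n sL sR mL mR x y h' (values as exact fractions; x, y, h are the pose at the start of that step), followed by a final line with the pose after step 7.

0 15/53 30/89 -540/4717 2925/9434 -3 7 E
1 24/101 120/461 -5004/46561 11592/46561 -2 7 N
2 60/229 12/53 -1806/12137 2964/12137 -2 8 W
3 120/377 24/85 -5676/32045 9624/32045 -3 8 S
4 15/53 30/89 -540/4717 2925/9434 -3 7 E
5 24/101 120/461 -5004/46561 11592/46561 -2 7 N
6 60/229 12/53 -1806/12137 2964/12137 -2 8 W
7 120/377 24/85 -5676/32045 9624/32045 -3 8 S
final -3 7 E

n=0: pose=(-3,7,E); sL=15/53, sR=30/89; mL=-540/4717, mR=2925/9434; mL+mR=1845/9434 → advance +1; mR−mL=45/106 → turn +1·90°
n=1: pose=(-2,7,N); sL=24/101, sR=120/461; mL=-5004/46561, mR=11592/46561; mL+mR=6588/46561 → advance +1; mR−mL=36/101 → turn +1·90°
n=2: pose=(-2,8,W); sL=60/229, sR=12/53; mL=-1806/12137, mR=2964/12137; mL+mR=1158/12137 → advance +1; mR−mL=90/229 → turn +1·90°
n=3: pose=(-3,8,S); sL=120/377, sR=24/85; mL=-5676/32045, mR=9624/32045; mL+mR=3948/32045 → advance +1; mR−mL=180/377 → turn +1·90°
n=4: pose=(-3,7,E); sL=15/53, sR=30/89; mL=-540/4717, mR=2925/9434; mL+mR=1845/9434 → advance +1; mR−mL=45/106 → turn +1·90°
n=5: pose=(-2,7,N); sL=24/101, sR=120/461; mL=-5004/46561, mR=11592/46561; mL+mR=6588/46561 → advance +1; mR−mL=36/101 → turn +1·90°
n=6: pose=(-2,8,W); sL=60/229, sR=12/53; mL=-1806/12137, mR=2964/12137; mL+mR=1158/12137 → advance +1; mR−mL=90/229 → turn +1·90°
n=7: pose=(-3,8,S); sL=120/377, sR=24/85; mL=-5676/32045, mR=9624/32045; mL+mR=3948/32045 → advance +1; mR−mL=180/377 → turn +1·90°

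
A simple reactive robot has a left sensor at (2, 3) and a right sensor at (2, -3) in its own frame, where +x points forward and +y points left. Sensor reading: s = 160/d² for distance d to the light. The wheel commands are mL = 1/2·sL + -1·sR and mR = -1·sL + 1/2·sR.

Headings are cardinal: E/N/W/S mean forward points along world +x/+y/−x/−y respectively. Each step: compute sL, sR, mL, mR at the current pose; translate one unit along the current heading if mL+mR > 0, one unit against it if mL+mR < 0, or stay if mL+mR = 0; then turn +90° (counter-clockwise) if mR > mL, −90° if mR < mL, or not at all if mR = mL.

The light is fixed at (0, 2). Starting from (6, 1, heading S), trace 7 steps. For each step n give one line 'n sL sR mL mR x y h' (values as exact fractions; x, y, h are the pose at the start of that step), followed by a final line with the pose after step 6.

0 16/9 80/9 -8 8/3 6 1 S
1 160/73 160/73 -80/73 -80/73 6 2 E
2 80/29 80/29 -40/29 -40/29 5 2 E
3 32/9 32/9 -16/9 -16/9 4 2 E
4 80/17 80/17 -40/17 -40/17 3 2 E
5 32/5 32/5 -16/5 -16/5 2 2 E
6 80/9 80/9 -40/9 -40/9 1 2 E
final 0 2 E

n=0: pose=(6,1,S); sL=16/9, sR=80/9; mL=-8, mR=8/3; mL+mR=-16/3 → advance -1; mR−mL=32/3 → turn +1·90°
n=1: pose=(6,2,E); sL=160/73, sR=160/73; mL=-80/73, mR=-80/73; mL+mR=-160/73 → advance -1; mR−mL=0 → turn +0·90°
n=2: pose=(5,2,E); sL=80/29, sR=80/29; mL=-40/29, mR=-40/29; mL+mR=-80/29 → advance -1; mR−mL=0 → turn +0·90°
n=3: pose=(4,2,E); sL=32/9, sR=32/9; mL=-16/9, mR=-16/9; mL+mR=-32/9 → advance -1; mR−mL=0 → turn +0·90°
n=4: pose=(3,2,E); sL=80/17, sR=80/17; mL=-40/17, mR=-40/17; mL+mR=-80/17 → advance -1; mR−mL=0 → turn +0·90°
n=5: pose=(2,2,E); sL=32/5, sR=32/5; mL=-16/5, mR=-16/5; mL+mR=-32/5 → advance -1; mR−mL=0 → turn +0·90°
n=6: pose=(1,2,E); sL=80/9, sR=80/9; mL=-40/9, mR=-40/9; mL+mR=-80/9 → advance -1; mR−mL=0 → turn +0·90°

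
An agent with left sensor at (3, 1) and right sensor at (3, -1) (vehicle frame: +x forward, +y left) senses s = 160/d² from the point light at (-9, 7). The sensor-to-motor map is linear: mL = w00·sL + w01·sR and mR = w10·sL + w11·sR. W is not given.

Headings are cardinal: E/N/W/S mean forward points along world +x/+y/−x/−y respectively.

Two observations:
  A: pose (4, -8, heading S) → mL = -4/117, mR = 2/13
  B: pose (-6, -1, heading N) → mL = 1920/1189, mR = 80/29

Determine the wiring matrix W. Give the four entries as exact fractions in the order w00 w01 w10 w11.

obs A: pose=(4,-8,S) → sL=4/13, sR=40/117, mL=-4/117, mR=2/13
obs B: pose=(-6,-1,N) → sL=160/29, sR=160/41, mL=1920/1189, mR=80/29
sensor matrix S = [[4/13, 40/117], [160/29, 160/41]]; det S = -95360/139113
solve [mL_A; mL_B] = S·[w00; w01] and [mR_A; mR_B] = S·[w10; w11]:
  w00 = 1, w01 = -1, w10 = 1/2, w11 = 0

1 -1 1/2 0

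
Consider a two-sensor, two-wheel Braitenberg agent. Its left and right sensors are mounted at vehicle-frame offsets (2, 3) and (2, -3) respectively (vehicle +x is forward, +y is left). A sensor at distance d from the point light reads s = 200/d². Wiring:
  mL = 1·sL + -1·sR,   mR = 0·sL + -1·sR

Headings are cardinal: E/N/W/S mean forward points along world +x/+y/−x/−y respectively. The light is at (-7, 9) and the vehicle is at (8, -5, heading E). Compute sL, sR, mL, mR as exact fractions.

left sensor world pos  = (10, -2); dL² = 410
right sensor world pos = (10, -8); dR² = 578
sL = 200/410 = 20/41
sR = 200/578 = 100/289
mL = 1·sL + -1·sR = 1680/11849
mR = 0·sL + -1·sR = -100/289

20/41 100/289 1680/11849 -100/289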